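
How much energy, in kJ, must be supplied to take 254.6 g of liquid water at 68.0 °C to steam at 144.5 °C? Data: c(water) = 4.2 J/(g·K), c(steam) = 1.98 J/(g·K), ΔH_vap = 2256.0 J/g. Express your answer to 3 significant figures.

q = 631 kJ

q1 (heat water 68.0→100.0 °C): 254.6 × 4.2 × 32.0 = 34218 J
q2 (vaporize at 100 °C): 254.6 × 2256.0 = 574378 J
q3 (heat steam 100.0→144.5 °C): 254.6 × 1.98 × 44.5 = 22433 J
Total: 34218 + 574378 + 22433 = 631029 J = 631 kJ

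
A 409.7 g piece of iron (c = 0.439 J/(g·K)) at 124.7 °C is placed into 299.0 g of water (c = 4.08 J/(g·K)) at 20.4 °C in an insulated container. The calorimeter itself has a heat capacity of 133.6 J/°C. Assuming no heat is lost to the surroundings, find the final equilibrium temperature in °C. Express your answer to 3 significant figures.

T_f = 32.6 °C

Heat lost by iron = heat gained by water + calorimeter.
(409.7)(0.439)(124.7 − T) = [(299.0)(4.08) + 133.6](T − 20.4)
179.8583 (124.7 − T) = 1353.52 (T − 20.4)
22428 − 179.8583 T = 1353.52 T − 27612
50040 = 1533.3783 T
T = 32.63 °C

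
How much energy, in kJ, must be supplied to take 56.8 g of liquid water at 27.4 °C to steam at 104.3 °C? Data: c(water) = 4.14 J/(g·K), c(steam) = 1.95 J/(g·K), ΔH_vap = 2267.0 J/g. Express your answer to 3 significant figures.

q = 146 kJ

q1 (heat water 27.4→100.0 °C): 56.8 × 4.14 × 72.6 = 17072 J
q2 (vaporize at 100 °C): 56.8 × 2267.0 = 128766 J
q3 (heat steam 100.0→104.3 °C): 56.8 × 1.95 × 4.3 = 476 J
Total: 17072 + 128766 + 476 = 146314 J = 146 kJ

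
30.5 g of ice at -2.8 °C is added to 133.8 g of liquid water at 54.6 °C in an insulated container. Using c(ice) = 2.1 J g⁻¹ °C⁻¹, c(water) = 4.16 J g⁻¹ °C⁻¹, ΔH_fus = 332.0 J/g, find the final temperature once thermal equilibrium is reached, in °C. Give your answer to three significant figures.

Heat to bring ice to 0 °C and melt it: q₁ = 30.5×2.1×2.8 + 30.5×332.0 = 10305 J
Heat the water can supply cooling to 0 °C: 133.8×4.16×54.6 = 30390.8 J > q₁, so all ice melts.
Energy balance: 133.8×4.16×(54.6 − T) = 10305 + 30.5×4.16×(T − 0)
556.608(54.6 − T) = 10305 + 126.88 T
30390.8 − 10305 = 683.488 T
T = 20085.8 / 683.488 = 29.39 °C

T_f = 29.4 °C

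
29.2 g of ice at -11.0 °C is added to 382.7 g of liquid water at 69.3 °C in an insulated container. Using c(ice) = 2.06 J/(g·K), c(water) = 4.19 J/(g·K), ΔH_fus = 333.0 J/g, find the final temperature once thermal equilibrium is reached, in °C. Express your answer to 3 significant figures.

T_f = 58.4 °C

Heat to bring ice to 0 °C and melt it: q₁ = 29.2×2.06×11.0 + 29.2×333.0 = 10385 J
Heat the water can supply cooling to 0 °C: 382.7×4.19×69.3 = 111123 J > q₁, so all ice melts.
Energy balance: 382.7×4.19×(69.3 − T) = 10385 + 29.2×4.19×(T − 0)
1603.513(69.3 − T) = 10385 + 122.348 T
111123 − 10385 = 1725.861 T
T = 100738 / 1725.861 = 58.37 °C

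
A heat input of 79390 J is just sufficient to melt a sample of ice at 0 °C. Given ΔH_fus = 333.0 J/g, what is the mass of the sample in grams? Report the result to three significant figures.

m = q / ΔH_fus = 79390 J / 333.0 J/g = 238 g

m = 238 g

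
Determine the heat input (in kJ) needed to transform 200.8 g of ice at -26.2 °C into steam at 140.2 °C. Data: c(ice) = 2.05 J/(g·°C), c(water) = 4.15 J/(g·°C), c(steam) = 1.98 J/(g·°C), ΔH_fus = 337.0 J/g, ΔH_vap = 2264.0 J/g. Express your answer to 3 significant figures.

q1 (heat ice -26.2→0.0 °C): 200.8 × 2.05 × 26.2 = 10785 J
q2 (melt at 0 °C): 200.8 × 337.0 = 67670 J
q3 (heat water 0.0→100.0 °C): 200.8 × 4.15 × 100.0 = 83332 J
q4 (vaporize at 100 °C): 200.8 × 2264.0 = 454611 J
q5 (heat steam 100.0→140.2 °C): 200.8 × 1.98 × 40.2 = 15983 J
Total: 10785 + 67670 + 83332 + 454611 + 15983 = 632381 J = 632 kJ

q = 632 kJ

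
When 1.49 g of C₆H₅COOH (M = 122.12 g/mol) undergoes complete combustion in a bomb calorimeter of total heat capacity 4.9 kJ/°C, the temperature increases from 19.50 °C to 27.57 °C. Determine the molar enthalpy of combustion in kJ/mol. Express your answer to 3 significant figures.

ΔH = -3240 kJ/mol

ΔT = 27.57 − 19.50 = 8.07 °C
q_cal = C_cal × ΔT = 4.9 × 8.07 = 39.543 kJ
n = 1.49 / 122.12 = 0.01220 mol
q_rxn = −q_cal = -39.543 kJ
ΔH = -39.543 / 0.01220 = -3241 kJ/mol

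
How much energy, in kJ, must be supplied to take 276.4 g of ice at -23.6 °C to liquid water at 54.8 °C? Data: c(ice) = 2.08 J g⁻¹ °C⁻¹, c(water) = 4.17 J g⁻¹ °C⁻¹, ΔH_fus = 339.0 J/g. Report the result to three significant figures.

q = 170 kJ

q1 (heat ice -23.6→0.0 °C): 276.4 × 2.08 × 23.6 = 13568 J
q2 (melt at 0 °C): 276.4 × 339.0 = 93700 J
q3 (heat water 0.0→54.8 °C): 276.4 × 4.17 × 54.8 = 63162 J
Total: 13568 + 93700 + 63162 = 170430 J = 170 kJ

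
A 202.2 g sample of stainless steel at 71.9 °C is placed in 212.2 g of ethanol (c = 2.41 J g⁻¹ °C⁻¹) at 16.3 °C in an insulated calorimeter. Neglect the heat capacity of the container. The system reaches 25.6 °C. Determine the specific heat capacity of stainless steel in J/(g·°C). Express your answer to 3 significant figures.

q_gained = (212.2 × 2.41) × (25.6 − 16.3) = 4756 J
q_lost = 202.2 × c × (71.9 − 25.6) = 9361.86 c
Set equal: c = 4756 / 9361.86 = 0.508 J/(g·°C)

c = 0.508 J/(g·°C)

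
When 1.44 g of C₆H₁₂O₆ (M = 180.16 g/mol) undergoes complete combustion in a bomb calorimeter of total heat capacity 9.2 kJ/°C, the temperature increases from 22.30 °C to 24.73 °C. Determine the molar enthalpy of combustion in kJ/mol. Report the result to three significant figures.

ΔH = -2800 kJ/mol

ΔT = 24.73 − 22.30 = 2.43 °C
q_cal = C_cal × ΔT = 9.2 × 2.43 = 22.356 kJ
n = 1.44 / 180.16 = 0.007993 mol
q_rxn = −q_cal = -22.356 kJ
ΔH = -22.356 / 0.007993 = -2797 kJ/mol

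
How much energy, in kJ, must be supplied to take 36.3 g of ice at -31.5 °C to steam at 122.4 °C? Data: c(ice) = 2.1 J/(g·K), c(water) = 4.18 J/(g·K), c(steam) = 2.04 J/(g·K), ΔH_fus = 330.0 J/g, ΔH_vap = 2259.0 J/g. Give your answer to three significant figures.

q = 113 kJ

q1 (heat ice -31.5→0.0 °C): 36.3 × 2.1 × 31.5 = 2401 J
q2 (melt at 0 °C): 36.3 × 330.0 = 11979 J
q3 (heat water 0.0→100.0 °C): 36.3 × 4.18 × 100.0 = 15173 J
q4 (vaporize at 100 °C): 36.3 × 2259.0 = 82002 J
q5 (heat steam 100.0→122.4 °C): 36.3 × 2.04 × 22.4 = 1659 J
Total: 2401 + 11979 + 15173 + 82002 + 1659 = 113214 J = 113 kJ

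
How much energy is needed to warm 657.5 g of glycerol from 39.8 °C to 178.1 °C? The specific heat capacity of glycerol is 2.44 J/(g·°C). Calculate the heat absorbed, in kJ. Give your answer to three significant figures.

q = 222 kJ

q = m c ΔT = 657.5 × 2.44 × (178.1 − 39.8)
q = 657.5 × 2.44 × 138.3 = 221900 J = 222 kJ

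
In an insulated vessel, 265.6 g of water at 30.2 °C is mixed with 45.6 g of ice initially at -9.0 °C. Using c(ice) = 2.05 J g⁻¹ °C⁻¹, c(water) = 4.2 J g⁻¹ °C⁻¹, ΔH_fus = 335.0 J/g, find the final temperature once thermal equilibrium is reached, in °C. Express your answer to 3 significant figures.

T_f = 13.4 °C

Heat to bring ice to 0 °C and melt it: q₁ = 45.6×2.05×9.0 + 45.6×335.0 = 16117 J
Heat the water can supply cooling to 0 °C: 265.6×4.2×30.2 = 33688.7 J > q₁, so all ice melts.
Energy balance: 265.6×4.2×(30.2 − T) = 16117 + 45.6×4.2×(T − 0)
1115.52(30.2 − T) = 16117 + 191.52 T
33688.7 − 16117 = 1307.04 T
T = 17571.7 / 1307.04 = 13.44 °C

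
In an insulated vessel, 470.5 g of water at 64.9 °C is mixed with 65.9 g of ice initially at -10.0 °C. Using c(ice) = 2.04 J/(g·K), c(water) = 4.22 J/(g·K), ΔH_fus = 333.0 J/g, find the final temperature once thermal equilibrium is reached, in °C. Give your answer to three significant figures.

Heat to bring ice to 0 °C and melt it: q₁ = 65.9×2.04×10.0 + 65.9×333.0 = 23289 J
Heat the water can supply cooling to 0 °C: 470.5×4.22×64.9 = 128860 J > q₁, so all ice melts.
Energy balance: 470.5×4.22×(64.9 − T) = 23289 + 65.9×4.22×(T − 0)
1985.51(64.9 − T) = 23289 + 278.098 T
128860 − 23289 = 2263.608 T
T = 105571 / 2263.608 = 46.64 °C

T_f = 46.6 °C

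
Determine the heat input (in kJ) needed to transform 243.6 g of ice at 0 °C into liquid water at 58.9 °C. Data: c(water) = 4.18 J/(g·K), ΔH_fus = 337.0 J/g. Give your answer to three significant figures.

q = 142 kJ

q1 (melt at 0 °C): 243.6 × 337.0 = 82093 J
q2 (heat water 0.0→58.9 °C): 243.6 × 4.18 × 58.9 = 59975 J
Total: 82093 + 59975 = 142068 J = 142 kJ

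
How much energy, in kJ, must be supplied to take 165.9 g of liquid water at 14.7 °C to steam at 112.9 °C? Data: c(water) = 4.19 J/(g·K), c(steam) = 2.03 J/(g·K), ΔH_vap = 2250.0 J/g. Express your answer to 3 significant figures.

q = 437 kJ

q1 (heat water 14.7→100.0 °C): 165.9 × 4.19 × 85.3 = 59294 J
q2 (vaporize at 100 °C): 165.9 × 2250.0 = 373275 J
q3 (heat steam 100.0→112.9 °C): 165.9 × 2.03 × 12.9 = 4344 J
Total: 59294 + 373275 + 4344 = 436913 J = 437 kJ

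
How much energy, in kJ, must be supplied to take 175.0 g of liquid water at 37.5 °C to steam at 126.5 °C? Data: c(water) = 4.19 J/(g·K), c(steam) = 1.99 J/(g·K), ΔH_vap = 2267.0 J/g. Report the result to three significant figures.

q = 452 kJ

q1 (heat water 37.5→100.0 °C): 175.0 × 4.19 × 62.5 = 45828 J
q2 (vaporize at 100 °C): 175.0 × 2267.0 = 396725 J
q3 (heat steam 100.0→126.5 °C): 175.0 × 1.99 × 26.5 = 9229 J
Total: 45828 + 396725 + 9229 = 451782 J = 452 kJ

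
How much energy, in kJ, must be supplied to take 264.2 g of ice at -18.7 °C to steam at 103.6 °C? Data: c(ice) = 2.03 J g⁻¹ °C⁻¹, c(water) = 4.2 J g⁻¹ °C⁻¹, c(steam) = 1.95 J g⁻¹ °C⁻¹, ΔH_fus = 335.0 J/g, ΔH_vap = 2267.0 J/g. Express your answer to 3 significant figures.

q = 810 kJ

q1 (heat ice -18.7→0.0 °C): 264.2 × 2.03 × 18.7 = 10029 J
q2 (melt at 0 °C): 264.2 × 335.0 = 88507 J
q3 (heat water 0.0→100.0 °C): 264.2 × 4.2 × 100.0 = 110964 J
q4 (vaporize at 100 °C): 264.2 × 2267.0 = 598941 J
q5 (heat steam 100.0→103.6 °C): 264.2 × 1.95 × 3.6 = 1855 J
Total: 10029 + 88507 + 110964 + 598941 + 1855 = 810296 J = 810 kJ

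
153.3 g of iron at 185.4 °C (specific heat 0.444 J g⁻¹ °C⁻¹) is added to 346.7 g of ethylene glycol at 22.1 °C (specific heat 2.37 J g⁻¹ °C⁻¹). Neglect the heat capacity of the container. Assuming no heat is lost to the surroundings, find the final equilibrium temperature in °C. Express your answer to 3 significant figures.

T_f = 34.6 °C

Heat lost by iron = heat gained by ethylene glycol.
(153.3)(0.444)(185.4 − T) = (346.7)(2.37)(T − 22.1)
68.0652 (185.4 − T) = 821.679 (T − 22.1)
12619 − 68.0652 T = 821.679 T − 18159
30778 = 889.7442 T
T = 34.59 °C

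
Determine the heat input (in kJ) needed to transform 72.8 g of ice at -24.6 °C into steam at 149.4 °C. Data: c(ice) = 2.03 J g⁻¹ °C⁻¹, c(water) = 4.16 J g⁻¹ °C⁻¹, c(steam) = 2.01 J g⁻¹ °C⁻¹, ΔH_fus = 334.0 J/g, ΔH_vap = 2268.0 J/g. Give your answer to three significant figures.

q = 231 kJ

q1 (heat ice -24.6→0.0 °C): 72.8 × 2.03 × 24.6 = 3635 J
q2 (melt at 0 °C): 72.8 × 334.0 = 24315 J
q3 (heat water 0.0→100.0 °C): 72.8 × 4.16 × 100.0 = 30285 J
q4 (vaporize at 100 °C): 72.8 × 2268.0 = 165110 J
q5 (heat steam 100.0→149.4 °C): 72.8 × 2.01 × 49.4 = 7229 J
Total: 3635 + 24315 + 30285 + 165110 + 7229 = 230574 J = 231 kJ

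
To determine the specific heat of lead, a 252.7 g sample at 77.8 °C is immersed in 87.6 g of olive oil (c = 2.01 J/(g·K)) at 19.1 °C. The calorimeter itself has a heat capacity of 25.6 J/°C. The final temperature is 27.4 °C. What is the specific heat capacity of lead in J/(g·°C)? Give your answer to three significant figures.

c = 0.131 J/(g·°C)

q_gained = (87.6 × 2.01 + 25.6) × (27.4 − 19.1) = 1674 J
q_lost = 252.7 × c × (77.8 − 27.4) = 12736.08 c
Set equal: c = 1674 / 12736.08 = 0.131 J/(g·°C)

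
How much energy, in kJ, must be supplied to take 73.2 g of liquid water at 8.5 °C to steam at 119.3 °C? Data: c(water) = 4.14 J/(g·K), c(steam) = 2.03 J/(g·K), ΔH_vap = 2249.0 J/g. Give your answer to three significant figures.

q = 195 kJ

q1 (heat water 8.5→100.0 °C): 73.2 × 4.14 × 91.5 = 27729 J
q2 (vaporize at 100 °C): 73.2 × 2249.0 = 164627 J
q3 (heat steam 100.0→119.3 °C): 73.2 × 2.03 × 19.3 = 2868 J
Total: 27729 + 164627 + 2868 = 195224 J = 195 kJ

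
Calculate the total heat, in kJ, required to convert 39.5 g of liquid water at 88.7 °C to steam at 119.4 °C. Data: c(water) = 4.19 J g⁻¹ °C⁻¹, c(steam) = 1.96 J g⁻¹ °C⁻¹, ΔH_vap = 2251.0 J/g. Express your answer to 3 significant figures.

q1 (heat water 88.7→100.0 °C): 39.5 × 4.19 × 11.3 = 1870 J
q2 (vaporize at 100 °C): 39.5 × 2251.0 = 88915 J
q3 (heat steam 100.0→119.4 °C): 39.5 × 1.96 × 19.4 = 1502 J
Total: 1870 + 88915 + 1502 = 92287 J = 92.3 kJ

q = 92.3 kJ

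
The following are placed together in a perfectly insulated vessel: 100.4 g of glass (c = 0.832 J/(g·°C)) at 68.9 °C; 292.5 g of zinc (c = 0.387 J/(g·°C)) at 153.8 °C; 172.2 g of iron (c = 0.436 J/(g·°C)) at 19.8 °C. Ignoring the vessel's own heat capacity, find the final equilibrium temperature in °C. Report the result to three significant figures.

Σ mᵢcᵢ(T − Tᵢ) = 0  ⇒  T = Σ mᵢcᵢTᵢ / Σ mᵢcᵢ
Σ mᵢcᵢ = 100.4×0.832 + 292.5×0.387 + 172.2×0.436 = 271.8095
Σ mᵢcᵢTᵢ = 83.5328×68.9 + 113.1975×153.8 + 75.0792×19.8 = 24652
T = 24652 / 271.8095 = 90.70 °C

T_f = 90.7 °C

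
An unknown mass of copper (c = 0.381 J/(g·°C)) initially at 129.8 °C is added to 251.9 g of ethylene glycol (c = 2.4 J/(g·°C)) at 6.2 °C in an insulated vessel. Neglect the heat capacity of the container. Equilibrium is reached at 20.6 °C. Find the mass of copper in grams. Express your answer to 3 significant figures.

m = 209 g

q_gained = (251.9 × 2.4) × (20.6 − 6.2) = 8706 J
q_lost = m × 0.381 × (129.8 − 20.6) = 41.6052 m
m = 8706 / 41.6052 = 209 g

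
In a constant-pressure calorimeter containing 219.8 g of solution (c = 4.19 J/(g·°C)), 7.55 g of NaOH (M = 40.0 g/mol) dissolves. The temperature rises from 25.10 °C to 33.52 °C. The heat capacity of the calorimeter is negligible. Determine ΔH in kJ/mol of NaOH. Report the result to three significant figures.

|ΔT| = |33.52 − 25.10| = 8.42 °C
|q_surr| = (219.8 × 4.19) × 8.42 = 920.962 × 8.42 = 7755 J
n(NaOH) = 7.55 / 40.0 = 0.1888 mol
Temperature rose, so q_rxn = −|q_surr| = -7.755 kJ
ΔH = q_rxn / n = -41.08 kJ/mol

ΔH = -41.1 kJ/mol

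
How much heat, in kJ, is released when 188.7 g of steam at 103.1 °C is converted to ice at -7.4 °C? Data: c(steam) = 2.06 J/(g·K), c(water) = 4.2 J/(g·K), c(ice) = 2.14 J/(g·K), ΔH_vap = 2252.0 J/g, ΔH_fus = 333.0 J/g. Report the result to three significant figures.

q = 571 kJ

q1 (cool steam 103.1→100 °C): 188.7 × 2.06 × 3.1 = 1205 J
q2 (condense at 100 °C): 188.7 × 2252.0 = 424952 J
q3 (cool water 100→0 °C): 188.7 × 4.2 × 100.0 = 79254 J
q4 (freeze at 0 °C): 188.7 × 333.0 = 62837 J
q5 (cool ice 0→-7.4 °C): 188.7 × 2.14 × 7.4 = 2988 J
Total: 1205 + 424952 + 79254 + 62837 + 2988 = 571236 J = 571 kJ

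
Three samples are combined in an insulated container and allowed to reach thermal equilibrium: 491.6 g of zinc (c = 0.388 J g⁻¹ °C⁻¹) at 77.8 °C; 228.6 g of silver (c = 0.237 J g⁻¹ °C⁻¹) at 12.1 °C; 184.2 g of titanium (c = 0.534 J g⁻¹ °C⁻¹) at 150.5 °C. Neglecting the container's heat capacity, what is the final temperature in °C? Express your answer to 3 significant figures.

T_f = 88.3 °C

Σ mᵢcᵢ(T − Tᵢ) = 0  ⇒  T = Σ mᵢcᵢTᵢ / Σ mᵢcᵢ
Σ mᵢcᵢ = 491.6×0.388 + 228.6×0.237 + 184.2×0.534 = 343.2818
Σ mᵢcᵢTᵢ = 190.7408×77.8 + 54.1782×12.1 + 98.3628×150.5 = 30299
T = 30299 / 343.2818 = 88.26 °C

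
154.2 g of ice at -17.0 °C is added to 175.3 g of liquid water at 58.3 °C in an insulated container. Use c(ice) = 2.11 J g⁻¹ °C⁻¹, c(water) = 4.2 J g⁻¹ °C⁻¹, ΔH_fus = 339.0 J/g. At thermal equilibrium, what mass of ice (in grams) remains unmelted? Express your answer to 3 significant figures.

Heat to warm all ice to 0 °C: 154.2×2.11×17.0 = 5531.2 J
Heat released by water cooling to 0 °C: 175.3×4.2×58.3 = 42924 J
42924 J < 5531.2 + 154.2×339.0 = 57805.0 J, so not all ice melts; final T = 0 °C.
Heat left for melting: 42924 − 5531.2 = 37392.8 J
Mass melted = 37392.8 / 339.0 = 110.3 g
Ice remaining = 154.2 − 110.3 = 43.9 g

m_ice remaining = 43.9 g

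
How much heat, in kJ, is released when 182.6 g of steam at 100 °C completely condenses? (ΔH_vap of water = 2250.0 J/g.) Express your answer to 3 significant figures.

q = 411 kJ

q = m × ΔH_vap = 182.6 × 2250.0 = 410900 J = 411 kJ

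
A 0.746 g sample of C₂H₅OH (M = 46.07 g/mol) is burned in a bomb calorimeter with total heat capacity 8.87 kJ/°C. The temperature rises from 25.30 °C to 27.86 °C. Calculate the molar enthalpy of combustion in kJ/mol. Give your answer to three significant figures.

ΔH = -1400 kJ/mol

ΔT = 27.86 − 25.30 = 2.56 °C
q_cal = C_cal × ΔT = 8.87 × 2.56 = 22.7072 kJ
n = 0.746 / 46.07 = 0.01619 mol
q_rxn = −q_cal = -22.7072 kJ
ΔH = -22.7072 / 0.01619 = -1403 kJ/mol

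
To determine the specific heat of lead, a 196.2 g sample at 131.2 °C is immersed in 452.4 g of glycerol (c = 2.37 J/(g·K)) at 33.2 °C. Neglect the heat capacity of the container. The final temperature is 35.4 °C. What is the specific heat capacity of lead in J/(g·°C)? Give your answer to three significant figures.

c = 0.125 J/(g·°C)

q_gained = (452.4 × 2.37) × (35.4 − 33.2) = 2358.8 J
q_lost = 196.2 × c × (131.2 − 35.4) = 18795.96 c
Set equal: c = 2358.8 / 18795.96 = 0.125 J/(g·°C)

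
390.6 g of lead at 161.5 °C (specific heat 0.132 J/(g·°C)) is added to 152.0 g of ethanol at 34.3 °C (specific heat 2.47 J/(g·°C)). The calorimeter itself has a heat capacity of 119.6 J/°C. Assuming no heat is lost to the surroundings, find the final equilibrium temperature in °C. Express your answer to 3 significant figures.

Heat lost by lead = heat gained by ethanol + calorimeter.
(390.6)(0.132)(161.5 − T) = [(152.0)(2.47) + 119.6](T − 34.3)
51.5592 (161.5 − T) = 495.04 (T − 34.3)
8326.8 − 51.5592 T = 495.04 T − 16980
25306.8 = 546.5992 T
T = 46.30 °C

T_f = 46.3 °C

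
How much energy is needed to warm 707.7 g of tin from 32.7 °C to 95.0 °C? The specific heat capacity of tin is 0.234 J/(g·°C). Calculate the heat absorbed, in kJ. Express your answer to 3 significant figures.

q = m c ΔT = 707.7 × 0.234 × (95.0 − 32.7)
q = 707.7 × 0.234 × 62.3 = 10320 J = 10.3 kJ

q = 10.3 kJ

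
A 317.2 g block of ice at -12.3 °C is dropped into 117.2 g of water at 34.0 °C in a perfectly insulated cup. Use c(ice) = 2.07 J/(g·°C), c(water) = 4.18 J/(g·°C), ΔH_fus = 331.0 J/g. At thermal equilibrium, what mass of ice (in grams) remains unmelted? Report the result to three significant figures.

m_ice remaining = 291 g

Heat to warm all ice to 0 °C: 317.2×2.07×12.3 = 8076.2 J
Heat released by water cooling to 0 °C: 117.2×4.18×34.0 = 16656 J
16656 J < 8076.2 + 317.2×331.0 = 113069.4 J, so not all ice melts; final T = 0 °C.
Heat left for melting: 16656 − 8076.2 = 8579.8 J
Mass melted = 8579.8 / 331.0 = 25.92 g
Ice remaining = 317.2 − 25.92 = 291.28 g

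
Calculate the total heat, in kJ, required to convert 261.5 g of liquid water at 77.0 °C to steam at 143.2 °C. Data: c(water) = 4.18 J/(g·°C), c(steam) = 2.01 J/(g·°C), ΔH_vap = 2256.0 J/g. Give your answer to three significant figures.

q = 638 kJ

q1 (heat water 77.0→100.0 °C): 261.5 × 4.18 × 23.0 = 25141 J
q2 (vaporize at 100 °C): 261.5 × 2256.0 = 589944 J
q3 (heat steam 100.0→143.2 °C): 261.5 × 2.01 × 43.2 = 22707 J
Total: 25141 + 589944 + 22707 = 637792 J = 638 kJ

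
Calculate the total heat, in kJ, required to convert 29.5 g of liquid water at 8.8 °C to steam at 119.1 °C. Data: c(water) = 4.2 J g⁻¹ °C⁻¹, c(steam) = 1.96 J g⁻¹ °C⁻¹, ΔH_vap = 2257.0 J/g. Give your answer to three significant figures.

q = 79.0 kJ

q1 (heat water 8.8→100.0 °C): 29.5 × 4.2 × 91.2 = 11300 J
q2 (vaporize at 100 °C): 29.5 × 2257.0 = 66582 J
q3 (heat steam 100.0→119.1 °C): 29.5 × 1.96 × 19.1 = 1104 J
Total: 11300 + 66582 + 1104 = 78986 J = 79.0 kJ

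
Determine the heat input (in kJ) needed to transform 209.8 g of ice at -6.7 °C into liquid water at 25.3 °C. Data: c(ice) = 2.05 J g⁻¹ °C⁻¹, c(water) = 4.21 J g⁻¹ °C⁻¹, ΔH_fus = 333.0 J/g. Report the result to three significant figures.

q = 95.1 kJ

q1 (heat ice -6.7→0.0 °C): 209.8 × 2.05 × 6.7 = 2882 J
q2 (melt at 0 °C): 209.8 × 333.0 = 69863 J
q3 (heat water 0.0→25.3 °C): 209.8 × 4.21 × 25.3 = 22346 J
Total: 2882 + 69863 + 22346 = 95091 J = 95.1 kJ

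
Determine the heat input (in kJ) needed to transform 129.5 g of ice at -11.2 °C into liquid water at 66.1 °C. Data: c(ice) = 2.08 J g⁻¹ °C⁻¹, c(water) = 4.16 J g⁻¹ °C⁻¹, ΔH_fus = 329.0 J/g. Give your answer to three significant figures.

q = 81.2 kJ

q1 (heat ice -11.2→0.0 °C): 129.5 × 2.08 × 11.2 = 3017 J
q2 (melt at 0 °C): 129.5 × 329.0 = 42606 J
q3 (heat water 0.0→66.1 °C): 129.5 × 4.16 × 66.1 = 35609 J
Total: 3017 + 42606 + 35609 = 81232 J = 81.2 kJ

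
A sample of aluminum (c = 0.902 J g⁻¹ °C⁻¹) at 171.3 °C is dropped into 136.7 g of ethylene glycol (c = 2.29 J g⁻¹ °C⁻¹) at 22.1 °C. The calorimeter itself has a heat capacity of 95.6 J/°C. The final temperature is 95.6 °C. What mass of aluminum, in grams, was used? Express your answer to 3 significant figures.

m = 440 g

q_gained = (136.7 × 2.29 + 95.6) × (95.6 − 22.1) = 30040 J
q_lost = m × 0.902 × (171.3 − 95.6) = 68.2814 m
m = 30040 / 68.2814 = 440 g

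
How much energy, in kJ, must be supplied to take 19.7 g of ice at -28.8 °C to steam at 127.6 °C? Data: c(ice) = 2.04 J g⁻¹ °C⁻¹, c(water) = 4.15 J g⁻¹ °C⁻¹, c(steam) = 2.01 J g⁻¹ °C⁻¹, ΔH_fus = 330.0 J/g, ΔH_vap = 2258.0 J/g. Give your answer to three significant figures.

q1 (heat ice -28.8→0.0 °C): 19.7 × 2.04 × 28.8 = 1157 J
q2 (melt at 0 °C): 19.7 × 330.0 = 6501 J
q3 (heat water 0.0→100.0 °C): 19.7 × 4.15 × 100.0 = 8176 J
q4 (vaporize at 100 °C): 19.7 × 2258.0 = 44483 J
q5 (heat steam 100.0→127.6 °C): 19.7 × 2.01 × 27.6 = 1093 J
Total: 1157 + 6501 + 8176 + 44483 + 1093 = 61410 J = 61.4 kJ

q = 61.4 kJ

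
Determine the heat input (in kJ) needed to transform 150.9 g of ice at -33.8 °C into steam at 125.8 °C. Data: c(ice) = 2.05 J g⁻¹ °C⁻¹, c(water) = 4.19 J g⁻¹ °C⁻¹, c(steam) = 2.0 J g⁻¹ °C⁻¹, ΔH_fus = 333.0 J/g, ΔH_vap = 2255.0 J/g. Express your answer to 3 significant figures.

q = 472 kJ

q1 (heat ice -33.8→0.0 °C): 150.9 × 2.05 × 33.8 = 10456 J
q2 (melt at 0 °C): 150.9 × 333.0 = 50250 J
q3 (heat water 0.0→100.0 °C): 150.9 × 4.19 × 100.0 = 63227 J
q4 (vaporize at 100 °C): 150.9 × 2255.0 = 340280 J
q5 (heat steam 100.0→125.8 °C): 150.9 × 2.0 × 25.8 = 7786 J
Total: 10456 + 50250 + 63227 + 340280 + 7786 = 471999 J = 472 kJ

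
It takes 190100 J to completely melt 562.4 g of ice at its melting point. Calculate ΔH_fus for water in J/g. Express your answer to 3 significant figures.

ΔH_fus = 338 J/g

ΔH_fus = q / m = 190100 / 562.4 = 338 J/g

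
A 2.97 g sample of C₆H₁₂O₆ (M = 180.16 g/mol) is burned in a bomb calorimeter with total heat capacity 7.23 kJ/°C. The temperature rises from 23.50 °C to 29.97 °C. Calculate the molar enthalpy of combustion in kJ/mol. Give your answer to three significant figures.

ΔH = -2840 kJ/mol

ΔT = 29.97 − 23.50 = 6.47 °C
q_cal = C_cal × ΔT = 7.23 × 6.47 = 46.7781 kJ
n = 2.97 / 180.16 = 0.01649 mol
q_rxn = −q_cal = -46.7781 kJ
ΔH = -46.7781 / 0.01649 = -2837 kJ/mol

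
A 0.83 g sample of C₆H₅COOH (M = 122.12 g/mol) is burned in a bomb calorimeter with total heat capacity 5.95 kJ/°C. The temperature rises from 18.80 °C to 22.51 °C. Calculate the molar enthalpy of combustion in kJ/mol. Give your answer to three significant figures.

ΔH = -3250 kJ/mol

ΔT = 22.51 − 18.80 = 3.71 °C
q_cal = C_cal × ΔT = 5.95 × 3.71 = 22.0745 kJ
n = 0.83 / 122.12 = 0.006797 mol
q_rxn = −q_cal = -22.0745 kJ
ΔH = -22.0745 / 0.006797 = -3248 kJ/mol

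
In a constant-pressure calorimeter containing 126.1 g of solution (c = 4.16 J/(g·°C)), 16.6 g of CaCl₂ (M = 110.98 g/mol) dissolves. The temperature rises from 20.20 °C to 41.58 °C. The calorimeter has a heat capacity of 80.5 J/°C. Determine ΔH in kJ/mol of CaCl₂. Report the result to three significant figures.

ΔH = -86.5 kJ/mol

|ΔT| = |41.58 − 20.20| = 21.38 °C
|q_surr| = (126.1 × 4.16 + 80.5) × 21.38 = 605.076 × 21.38 = 12940 J
n(CaCl₂) = 16.6 / 110.98 = 0.1496 mol
Temperature rose, so q_rxn = −|q_surr| = -12.94 kJ
ΔH = q_rxn / n = -86.50 kJ/mol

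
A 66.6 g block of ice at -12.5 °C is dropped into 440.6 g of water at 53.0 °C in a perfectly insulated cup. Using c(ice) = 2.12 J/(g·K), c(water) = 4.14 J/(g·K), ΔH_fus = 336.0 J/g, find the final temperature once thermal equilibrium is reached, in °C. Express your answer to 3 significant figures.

T_f = 34.5 °C

Heat to bring ice to 0 °C and melt it: q₁ = 66.6×2.12×12.5 + 66.6×336.0 = 24143 J
Heat the water can supply cooling to 0 °C: 440.6×4.14×53.0 = 96676.5 J > q₁, so all ice melts.
Energy balance: 440.6×4.14×(53.0 − T) = 24143 + 66.6×4.14×(T − 0)
1824.084(53.0 − T) = 24143 + 275.724 T
96676.5 − 24143 = 2099.808 T
T = 72533.5 / 2099.808 = 34.54 °C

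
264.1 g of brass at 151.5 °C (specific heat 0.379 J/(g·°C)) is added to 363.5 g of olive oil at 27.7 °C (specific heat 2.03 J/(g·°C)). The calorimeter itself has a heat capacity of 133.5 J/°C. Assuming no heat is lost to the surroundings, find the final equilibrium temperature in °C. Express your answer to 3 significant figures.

T_f = 40.5 °C

Heat lost by brass = heat gained by olive oil + calorimeter.
(264.1)(0.379)(151.5 − T) = [(363.5)(2.03) + 133.5](T − 27.7)
100.0939 (151.5 − T) = 871.405 (T − 27.7)
15164 − 100.0939 T = 871.405 T − 24138
39302 = 971.4989 T
T = 40.46 °C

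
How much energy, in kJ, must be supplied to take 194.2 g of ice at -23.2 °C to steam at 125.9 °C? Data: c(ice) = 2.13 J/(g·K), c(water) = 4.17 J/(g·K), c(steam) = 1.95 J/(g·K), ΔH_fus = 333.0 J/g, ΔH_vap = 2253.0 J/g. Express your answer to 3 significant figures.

q1 (heat ice -23.2→0.0 °C): 194.2 × 2.13 × 23.2 = 9597 J
q2 (melt at 0 °C): 194.2 × 333.0 = 64669 J
q3 (heat water 0.0→100.0 °C): 194.2 × 4.17 × 100.0 = 80981 J
q4 (vaporize at 100 °C): 194.2 × 2253.0 = 437533 J
q5 (heat steam 100.0→125.9 °C): 194.2 × 1.95 × 25.9 = 9808 J
Total: 9597 + 64669 + 80981 + 437533 + 9808 = 602588 J = 603 kJ

q = 603 kJ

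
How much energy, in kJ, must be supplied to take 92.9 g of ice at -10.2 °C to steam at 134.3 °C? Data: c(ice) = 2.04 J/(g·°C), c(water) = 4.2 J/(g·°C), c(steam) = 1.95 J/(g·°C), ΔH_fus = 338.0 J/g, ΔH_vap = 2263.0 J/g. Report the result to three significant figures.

q1 (heat ice -10.2→0.0 °C): 92.9 × 2.04 × 10.2 = 1933 J
q2 (melt at 0 °C): 92.9 × 338.0 = 31400 J
q3 (heat water 0.0→100.0 °C): 92.9 × 4.2 × 100.0 = 39018 J
q4 (vaporize at 100 °C): 92.9 × 2263.0 = 210233 J
q5 (heat steam 100.0→134.3 °C): 92.9 × 1.95 × 34.3 = 6214 J
Total: 1933 + 31400 + 39018 + 210233 + 6214 = 288798 J = 289 kJ

q = 289 kJ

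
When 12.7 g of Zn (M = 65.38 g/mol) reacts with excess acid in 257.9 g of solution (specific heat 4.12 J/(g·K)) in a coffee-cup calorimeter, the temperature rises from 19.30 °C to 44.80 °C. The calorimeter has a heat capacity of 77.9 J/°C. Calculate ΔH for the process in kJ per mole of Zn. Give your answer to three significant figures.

ΔH = -150 kJ/mol

|ΔT| = |44.80 − 19.30| = 25.50 °C
|q_surr| = (257.9 × 4.12 + 77.9) × 25.50 = 1140.448 × 25.50 = 29080 J
n(Zn) = 12.7 / 65.38 = 0.1942 mol
Temperature rose, so q_rxn = −|q_surr| = -29.08 kJ
ΔH = q_rxn / n = -149.7 kJ/mol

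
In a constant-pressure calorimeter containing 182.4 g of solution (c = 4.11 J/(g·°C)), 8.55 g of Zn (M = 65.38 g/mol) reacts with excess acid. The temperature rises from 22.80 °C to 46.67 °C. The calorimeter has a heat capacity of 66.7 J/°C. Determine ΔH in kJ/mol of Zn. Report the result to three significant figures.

ΔH = -149 kJ/mol

|ΔT| = |46.67 − 22.80| = 23.87 °C
|q_surr| = (182.4 × 4.11 + 66.7) × 23.87 = 816.364 × 23.87 = 19490 J
n(Zn) = 8.55 / 65.38 = 0.1308 mol
Temperature rose, so q_rxn = −|q_surr| = -19.49 kJ
ΔH = q_rxn / n = -149.0 kJ/mol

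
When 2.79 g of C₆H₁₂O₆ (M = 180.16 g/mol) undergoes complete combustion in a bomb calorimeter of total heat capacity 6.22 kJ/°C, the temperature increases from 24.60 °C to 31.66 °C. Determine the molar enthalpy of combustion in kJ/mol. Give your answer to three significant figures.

ΔT = 31.66 − 24.60 = 7.06 °C
q_cal = C_cal × ΔT = 6.22 × 7.06 = 43.9132 kJ
n = 2.79 / 180.16 = 0.015486 mol
q_rxn = −q_cal = -43.9132 kJ
ΔH = -43.9132 / 0.015486 = -2836 kJ/mol

ΔH = -2840 kJ/mol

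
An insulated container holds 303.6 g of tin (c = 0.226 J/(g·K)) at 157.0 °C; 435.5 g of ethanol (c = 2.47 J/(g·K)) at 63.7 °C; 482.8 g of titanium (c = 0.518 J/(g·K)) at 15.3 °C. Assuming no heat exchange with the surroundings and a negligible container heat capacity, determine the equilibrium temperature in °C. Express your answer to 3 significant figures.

T_f = 59.6 °C

Σ mᵢcᵢ(T − Tᵢ) = 0  ⇒  T = Σ mᵢcᵢTᵢ / Σ mᵢcᵢ
Σ mᵢcᵢ = 303.6×0.226 + 435.5×2.47 + 482.8×0.518 = 1394.3890
Σ mᵢcᵢTᵢ = 68.6136×157.0 + 1075.685×63.7 + 250.0904×15.3 = 83120
T = 83120 / 1394.3890 = 59.61 °C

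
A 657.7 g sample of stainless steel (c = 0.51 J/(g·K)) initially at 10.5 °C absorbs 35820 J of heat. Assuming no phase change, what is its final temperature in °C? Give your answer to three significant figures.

ΔT = q / (m c) = 35820 / (657.7 × 0.51) = 106.8 °C
T_f = 10.5 + 106.8 = 117.3 °C

T_f = 117 °C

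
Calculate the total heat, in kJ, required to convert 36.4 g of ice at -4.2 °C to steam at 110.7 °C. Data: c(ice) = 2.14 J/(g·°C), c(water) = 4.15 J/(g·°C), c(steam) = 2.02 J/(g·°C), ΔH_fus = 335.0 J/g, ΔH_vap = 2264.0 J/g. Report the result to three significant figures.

q1 (heat ice -4.2→0.0 °C): 36.4 × 2.14 × 4.2 = 327 J
q2 (melt at 0 °C): 36.4 × 335.0 = 12194 J
q3 (heat water 0.0→100.0 °C): 36.4 × 4.15 × 100.0 = 15106 J
q4 (vaporize at 100 °C): 36.4 × 2264.0 = 82410 J
q5 (heat steam 100.0→110.7 °C): 36.4 × 2.02 × 10.7 = 787 J
Total: 327 + 12194 + 15106 + 82410 + 787 = 110824 J = 111 kJ

q = 111 kJ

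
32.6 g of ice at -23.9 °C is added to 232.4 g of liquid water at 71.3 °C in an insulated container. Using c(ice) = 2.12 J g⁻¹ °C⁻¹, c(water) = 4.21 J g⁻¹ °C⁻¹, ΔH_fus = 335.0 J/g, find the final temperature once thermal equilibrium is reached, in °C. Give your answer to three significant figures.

T_f = 51.3 °C

Heat to bring ice to 0 °C and melt it: q₁ = 32.6×2.12×23.9 + 32.6×335.0 = 12573 J
Heat the water can supply cooling to 0 °C: 232.4×4.21×71.3 = 69760.2 J > q₁, so all ice melts.
Energy balance: 232.4×4.21×(71.3 − T) = 12573 + 32.6×4.21×(T − 0)
978.404(71.3 − T) = 12573 + 137.246 T
69760.2 − 12573 = 1115.650 T
T = 57187.2 / 1115.650 = 51.26 °C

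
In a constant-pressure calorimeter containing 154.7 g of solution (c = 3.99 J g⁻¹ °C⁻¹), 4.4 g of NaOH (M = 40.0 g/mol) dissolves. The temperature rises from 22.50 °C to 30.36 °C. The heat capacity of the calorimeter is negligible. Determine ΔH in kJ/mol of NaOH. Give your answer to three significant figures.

ΔH = -44.1 kJ/mol

|ΔT| = |30.36 − 22.50| = 7.86 °C
|q_surr| = (154.7 × 3.99) × 7.86 = 617.253 × 7.86 = 4852 J
n(NaOH) = 4.4 / 40.0 = 0.1100 mol
Temperature rose, so q_rxn = −|q_surr| = -4.852 kJ
ΔH = q_rxn / n = -44.11 kJ/mol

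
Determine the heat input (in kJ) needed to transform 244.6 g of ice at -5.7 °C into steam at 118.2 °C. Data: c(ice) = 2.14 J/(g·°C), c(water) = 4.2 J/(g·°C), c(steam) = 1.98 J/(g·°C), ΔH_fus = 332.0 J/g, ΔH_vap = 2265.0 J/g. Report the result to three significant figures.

q1 (heat ice -5.7→0.0 °C): 244.6 × 2.14 × 5.7 = 2984 J
q2 (melt at 0 °C): 244.6 × 332.0 = 81207 J
q3 (heat water 0.0→100.0 °C): 244.6 × 4.2 × 100.0 = 102732 J
q4 (vaporize at 100 °C): 244.6 × 2265.0 = 554019 J
q5 (heat steam 100.0→118.2 °C): 244.6 × 1.98 × 18.2 = 8814 J
Total: 2984 + 81207 + 102732 + 554019 + 8814 = 749756 J = 750 kJ

q = 750 kJ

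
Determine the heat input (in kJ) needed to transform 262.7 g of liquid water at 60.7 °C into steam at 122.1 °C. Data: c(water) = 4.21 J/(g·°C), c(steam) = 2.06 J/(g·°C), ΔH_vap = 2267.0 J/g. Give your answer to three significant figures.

q1 (heat water 60.7→100.0 °C): 262.7 × 4.21 × 39.3 = 43465 J
q2 (vaporize at 100 °C): 262.7 × 2267.0 = 595541 J
q3 (heat steam 100.0→122.1 °C): 262.7 × 2.06 × 22.1 = 11960 J
Total: 43465 + 595541 + 11960 = 650966 J = 651 kJ

q = 651 kJ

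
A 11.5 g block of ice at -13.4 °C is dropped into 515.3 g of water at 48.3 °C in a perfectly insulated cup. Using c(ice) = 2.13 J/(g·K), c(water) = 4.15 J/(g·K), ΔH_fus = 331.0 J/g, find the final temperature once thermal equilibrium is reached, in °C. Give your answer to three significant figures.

Heat to bring ice to 0 °C and melt it: q₁ = 11.5×2.13×13.4 + 11.5×331.0 = 4134.7 J
Heat the water can supply cooling to 0 °C: 515.3×4.15×48.3 = 103289 J > q₁, so all ice melts.
Energy balance: 515.3×4.15×(48.3 − T) = 4134.7 + 11.5×4.15×(T − 0)
2138.495(48.3 − T) = 4134.7 + 47.725 T
103289 − 4134.7 = 2186.220 T
T = 99154.3 / 2186.220 = 45.35 °C

T_f = 45.4 °C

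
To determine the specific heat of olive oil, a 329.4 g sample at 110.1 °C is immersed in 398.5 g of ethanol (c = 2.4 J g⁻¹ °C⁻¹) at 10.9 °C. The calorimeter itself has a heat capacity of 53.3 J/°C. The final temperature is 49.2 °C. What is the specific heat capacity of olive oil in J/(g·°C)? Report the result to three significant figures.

q_gained = (398.5 × 2.4 + 53.3) × (49.2 − 10.9) = 38670 J
q_lost = 329.4 × c × (110.1 − 49.2) = 20060.46 c
Set equal: c = 38670 / 20060.46 = 1.93 J/(g·°C)

c = 1.93 J/(g·°C)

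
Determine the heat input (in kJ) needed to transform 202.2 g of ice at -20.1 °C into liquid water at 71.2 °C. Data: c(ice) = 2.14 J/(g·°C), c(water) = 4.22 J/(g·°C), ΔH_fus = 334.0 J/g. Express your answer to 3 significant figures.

q1 (heat ice -20.1→0.0 °C): 202.2 × 2.14 × 20.1 = 8697 J
q2 (melt at 0 °C): 202.2 × 334.0 = 67535 J
q3 (heat water 0.0→71.2 °C): 202.2 × 4.22 × 71.2 = 60754 J
Total: 8697 + 67535 + 60754 = 136986 J = 137 kJ

q = 137 kJ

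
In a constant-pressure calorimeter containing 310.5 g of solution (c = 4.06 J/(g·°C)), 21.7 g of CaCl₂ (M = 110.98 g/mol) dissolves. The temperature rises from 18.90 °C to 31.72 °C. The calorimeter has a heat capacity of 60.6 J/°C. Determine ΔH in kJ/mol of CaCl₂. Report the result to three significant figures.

ΔH = -86.6 kJ/mol

|ΔT| = |31.72 − 18.90| = 12.82 °C
|q_surr| = (310.5 × 4.06 + 60.6) × 12.82 = 1321.23 × 12.82 = 16940 J
n(CaCl₂) = 21.7 / 110.98 = 0.1955 mol
Temperature rose, so q_rxn = −|q_surr| = -16.94 kJ
ΔH = q_rxn / n = -86.6496 kJ/mol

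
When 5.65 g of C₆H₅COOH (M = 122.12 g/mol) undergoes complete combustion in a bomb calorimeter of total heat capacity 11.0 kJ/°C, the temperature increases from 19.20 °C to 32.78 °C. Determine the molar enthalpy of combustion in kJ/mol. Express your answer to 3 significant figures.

ΔT = 32.78 − 19.20 = 13.58 °C
q_cal = C_cal × ΔT = 11.0 × 13.58 = 149.38 kJ
n = 5.65 / 122.12 = 0.04627 mol
q_rxn = −q_cal = -149.38 kJ
ΔH = -149.38 / 0.04627 = -3228 kJ/mol

ΔH = -3230 kJ/mol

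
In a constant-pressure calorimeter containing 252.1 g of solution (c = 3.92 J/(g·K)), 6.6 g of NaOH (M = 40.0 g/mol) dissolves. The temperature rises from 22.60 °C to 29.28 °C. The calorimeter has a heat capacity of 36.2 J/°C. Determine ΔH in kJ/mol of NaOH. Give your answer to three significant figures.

ΔH = -41.5 kJ/mol

|ΔT| = |29.28 − 22.60| = 6.68 °C
|q_surr| = (252.1 × 3.92 + 36.2) × 6.68 = 1024.432 × 6.68 = 6843 J
n(NaOH) = 6.6 / 40.0 = 0.1650 mol
Temperature rose, so q_rxn = −|q_surr| = -6.843 kJ
ΔH = q_rxn / n = -41.47 kJ/mol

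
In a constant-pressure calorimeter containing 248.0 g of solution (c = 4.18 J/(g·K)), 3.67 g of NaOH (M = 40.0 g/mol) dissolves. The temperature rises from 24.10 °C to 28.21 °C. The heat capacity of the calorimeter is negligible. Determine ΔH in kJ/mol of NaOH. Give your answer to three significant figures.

|ΔT| = |28.21 − 24.10| = 4.11 °C
|q_surr| = (248.0 × 4.18) × 4.11 = 1036.64 × 4.11 = 4261 J
n(NaOH) = 3.67 / 40.0 = 0.09175 mol
Temperature rose, so q_rxn = −|q_surr| = -4.261 kJ
ΔH = q_rxn / n = -46.44 kJ/mol

ΔH = -46.4 kJ/mol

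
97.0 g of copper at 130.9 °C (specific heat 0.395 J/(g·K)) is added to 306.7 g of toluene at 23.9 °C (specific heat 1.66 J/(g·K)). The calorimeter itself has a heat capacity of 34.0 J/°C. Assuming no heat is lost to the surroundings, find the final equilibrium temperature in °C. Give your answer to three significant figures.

T_f = 31.0 °C

Heat lost by copper = heat gained by toluene + calorimeter.
(97.0)(0.395)(130.9 − T) = [(306.7)(1.66) + 34.0](T − 23.9)
38.315 (130.9 − T) = 543.122 (T − 23.9)
5015.4 − 38.315 T = 543.122 T − 12981
17996.4 = 581.437 T
T = 30.95 °C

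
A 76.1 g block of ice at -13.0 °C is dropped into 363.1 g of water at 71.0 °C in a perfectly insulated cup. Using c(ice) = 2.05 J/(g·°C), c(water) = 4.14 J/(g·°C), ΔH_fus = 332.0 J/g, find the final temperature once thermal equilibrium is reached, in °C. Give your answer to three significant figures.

Heat to bring ice to 0 °C and melt it: q₁ = 76.1×2.05×13.0 + 76.1×332.0 = 27293 J
Heat the water can supply cooling to 0 °C: 363.1×4.14×71.0 = 106730 J > q₁, so all ice melts.
Energy balance: 363.1×4.14×(71.0 − T) = 27293 + 76.1×4.14×(T − 0)
1503.234(71.0 − T) = 27293 + 315.054 T
106730 − 27293 = 1818.288 T
T = 79437 / 1818.288 = 43.69 °C

T_f = 43.7 °C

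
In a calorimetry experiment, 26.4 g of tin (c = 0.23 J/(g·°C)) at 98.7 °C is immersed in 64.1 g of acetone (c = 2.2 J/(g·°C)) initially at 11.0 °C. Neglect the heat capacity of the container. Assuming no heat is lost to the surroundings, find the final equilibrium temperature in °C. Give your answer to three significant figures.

T_f = 14.6 °C

Heat lost by tin = heat gained by acetone.
(26.4)(0.23)(98.7 − T) = (64.1)(2.2)(T − 11.0)
6.072 (98.7 − T) = 141.02 (T − 11.0)
599.31 − 6.072 T = 141.02 T − 1551.2
2150.51 = 147.092 T
T = 14.62 °C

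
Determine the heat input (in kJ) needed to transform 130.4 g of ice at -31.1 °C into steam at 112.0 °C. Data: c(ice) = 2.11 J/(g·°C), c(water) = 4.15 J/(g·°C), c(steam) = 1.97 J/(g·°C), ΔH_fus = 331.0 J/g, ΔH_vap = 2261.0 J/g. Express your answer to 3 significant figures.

q = 404 kJ

q1 (heat ice -31.1→0.0 °C): 130.4 × 2.11 × 31.1 = 8557 J
q2 (melt at 0 °C): 130.4 × 331.0 = 43162 J
q3 (heat water 0.0→100.0 °C): 130.4 × 4.15 × 100.0 = 54116 J
q4 (vaporize at 100 °C): 130.4 × 2261.0 = 294834 J
q5 (heat steam 100.0→112.0 °C): 130.4 × 1.97 × 12.0 = 3083 J
Total: 8557 + 43162 + 54116 + 294834 + 3083 = 403752 J = 404 kJ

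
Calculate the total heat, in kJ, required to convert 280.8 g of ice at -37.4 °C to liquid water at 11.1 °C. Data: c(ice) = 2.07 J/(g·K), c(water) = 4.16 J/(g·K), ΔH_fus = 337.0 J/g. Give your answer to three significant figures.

q1 (heat ice -37.4→0.0 °C): 280.8 × 2.07 × 37.4 = 21739 J
q2 (melt at 0 °C): 280.8 × 337.0 = 94630 J
q3 (heat water 0.0→11.1 °C): 280.8 × 4.16 × 11.1 = 12966 J
Total: 21739 + 94630 + 12966 = 129335 J = 129 kJ

q = 129 kJ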